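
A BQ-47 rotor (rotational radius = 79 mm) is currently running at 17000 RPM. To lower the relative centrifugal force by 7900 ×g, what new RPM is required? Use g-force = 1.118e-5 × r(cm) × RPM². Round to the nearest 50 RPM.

r = 79 mm = 7.9 cm
Current RCF = 1.118 × 10⁻⁵ × 7.9 × (17000)² = 1.118 × 10⁻⁵ × 7.9 × 289,000,000 ≈ 25,525.1 × g
Target RCF = 25,525.1 − 7,900 = 17,625.1 × g
N² = 17,625.1 / (8.8322 × 10⁻⁵) = 199,555,037
N ≈ √199,555,037 ≈ 14,126.4

≈ 14150 RPM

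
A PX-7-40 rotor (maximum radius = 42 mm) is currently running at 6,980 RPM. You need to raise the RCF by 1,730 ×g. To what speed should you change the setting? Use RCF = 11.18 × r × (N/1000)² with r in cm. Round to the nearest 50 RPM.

9250 RPM

r = 42 mm = 4.2 cm
Current RCF = 11.18 × 4.2 × (6.98)² = 11.18 × 4.2 × 48.7204 ≈ 2,287.7 × g
Target RCF = 2,287.7 + 1,730 = 4,017.7 × g
(N/1000)² = 4,017.7 / 46.956 = 85.56308
N = 1000 × √85.56308 ≈ 9,250.0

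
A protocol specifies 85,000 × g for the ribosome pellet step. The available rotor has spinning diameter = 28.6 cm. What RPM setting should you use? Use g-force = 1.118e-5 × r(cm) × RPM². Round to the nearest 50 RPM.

N ≈ 23050 RPM

r = 28.6 / 2 = 14.3 cm
85,000 = 1.118 × 10⁻⁵ × 14.3 × N²
N² = 85,000 / (15.9874 × 10⁻⁵) = 531,668,689
N ≈ √531,668,689 ≈ 23,057.9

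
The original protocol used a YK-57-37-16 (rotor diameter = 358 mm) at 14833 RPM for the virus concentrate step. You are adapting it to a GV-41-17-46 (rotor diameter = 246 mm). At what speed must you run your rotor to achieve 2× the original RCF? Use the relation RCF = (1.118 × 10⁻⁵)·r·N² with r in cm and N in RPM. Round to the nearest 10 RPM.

Original rotor: r = 358 mm / 2 = 179 mm = 17.9 cm
RCF_original = 1.118 × 10⁻⁵ × 17.9 × (14833)² = 1.118 × 10⁻⁵ × 17.9 × 220,017,889 ≈ 44,030.4 × g
Target RCF = 2 × 44,030.4 ≈ 88,060.8 × g
Your rotor: r = 246 mm / 2 = 123 mm = 12.3 cm
88,060.8 = 1.118 × 10⁻⁵ × 12.3 × N²
N² = 88,060.8 / (13.7514 × 10⁻⁵) = 640,376,980
N ≈ √640,376,980 ≈ 25,305.7

25310 RPM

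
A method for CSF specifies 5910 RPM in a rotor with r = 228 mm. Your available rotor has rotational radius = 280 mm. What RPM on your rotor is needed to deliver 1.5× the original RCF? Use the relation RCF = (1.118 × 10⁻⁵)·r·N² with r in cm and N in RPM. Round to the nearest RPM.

6532 RPM

Original rotor: r = 228 mm = 22.8 cm
RCF = 1.118 × 10⁻⁵ × r × N²
RCF_original = 1.118 × 10⁻⁵ × 22.8 × (5910)² = 1.118 × 10⁻⁵ × 22.8 × 34,928,100 ≈ 8,903.3 × g
Target RCF = 1.5 × 8,903.3 ≈ 13,354.9 × g
Your rotor: r = 280 mm = 28.0 cm
13,354.9 = 1.118 × 10⁻⁵ × 28 × N²
N² = 13,354.9 / (31.304 × 10⁻⁵) = 42,661,960
N ≈ √42,661,960 ≈ 6,531.6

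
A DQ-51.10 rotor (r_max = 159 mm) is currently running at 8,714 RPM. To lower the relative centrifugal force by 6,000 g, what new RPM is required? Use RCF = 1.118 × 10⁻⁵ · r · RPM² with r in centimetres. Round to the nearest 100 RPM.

N₂ ≈ 6500 RPM

r = 159 mm = 15.9 cm
Current RCF = 1.118 × 10⁻⁵ × 15.9 × (8714)² = 1.118 × 10⁻⁵ × 15.9 × 75,933,796 ≈ 13,498.1 × g
Target RCF = 13,498.1 − 6,000 = 7,498.1 × g
N² = 7,498.1 / (17.7762 × 10⁻⁵) = 42,180,556
N ≈ √42,180,556 ≈ 6,494.7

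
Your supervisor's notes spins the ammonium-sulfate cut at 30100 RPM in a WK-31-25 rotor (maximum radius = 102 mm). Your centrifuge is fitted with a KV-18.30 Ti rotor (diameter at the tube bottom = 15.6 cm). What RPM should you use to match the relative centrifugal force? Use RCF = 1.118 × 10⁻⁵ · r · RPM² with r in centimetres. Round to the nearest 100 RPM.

Original rotor: r = 102 mm = 10.2 cm
RCF = 1.118 × 10⁻⁵ × r × N²
RCF_original = 1.118 × 10⁻⁵ × 10.2 × (30100)² = 1.118 × 10⁻⁵ × 10.2 × 906,010,000 ≈ 103,317.8 × g
Your rotor: r = 15.6 / 2 = 7.8 cm
103,317.8 = 1.118 × 10⁻⁵ × 7.8 × N²
N² = 103,317.8 / (8.7204 × 10⁻⁵) = 1,184,782,808
N ≈ √1,184,782,808 ≈ 34,420.7

34400 RPM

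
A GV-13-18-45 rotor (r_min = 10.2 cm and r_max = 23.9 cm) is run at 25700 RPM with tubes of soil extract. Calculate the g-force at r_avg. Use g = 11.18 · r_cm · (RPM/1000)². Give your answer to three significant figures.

≈ 126000 x g

r_avg = (10.2 + 23.9) / 2 = 17.05 cm
RCF = 11.18 × 17.05 × (25.7)² = 11.18 × 17.05 × 660.49 ≈ 125,901.9 × g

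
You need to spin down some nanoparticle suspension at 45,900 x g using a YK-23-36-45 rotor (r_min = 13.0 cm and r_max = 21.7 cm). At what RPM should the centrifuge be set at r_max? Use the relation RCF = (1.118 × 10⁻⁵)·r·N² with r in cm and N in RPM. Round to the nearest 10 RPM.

N ≈ 13750 RPM

Use r_max = 21.7 cm.
RCF = 1.118 × 10⁻⁵ × r × N²
45,900 = 1.118 × 10⁻⁵ × 21.7 × N²
N² = 45,900 / (24.2606 × 10⁻⁵) = 189,195,651
N ≈ √189,195,651 ≈ 13,754.8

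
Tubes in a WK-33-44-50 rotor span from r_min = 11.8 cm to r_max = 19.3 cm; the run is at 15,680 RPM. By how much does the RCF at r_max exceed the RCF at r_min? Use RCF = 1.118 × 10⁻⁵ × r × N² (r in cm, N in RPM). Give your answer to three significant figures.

RCF_max = 1.118 × 10⁻⁵ × 19.3 × (15680)² = 1.118 × 10⁻⁵ × 19.3 × 245,862,400 ≈ 53,050.7 × g
RCF_min = 1.118 × 10⁻⁵ × 11.8 × (15680)² = 1.118 × 10⁻⁵ × 11.8 × 245,862,400 ≈ 32,435.2 × g
ΔRCF = 53,050.7 − 32,435.2 = 20,615.5

≈ 20600 ×g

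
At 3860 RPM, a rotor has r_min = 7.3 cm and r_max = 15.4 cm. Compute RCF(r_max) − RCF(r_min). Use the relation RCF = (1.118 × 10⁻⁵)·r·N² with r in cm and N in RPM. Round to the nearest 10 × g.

≈ 1350 x g

RCF_max = 1.118 × 10⁻⁵ × 15.4 × (3860)² = 1.118 × 10⁻⁵ × 15.4 × 14,899,600 ≈ 2,565.3 × g
RCF_min = 1.118 × 10⁻⁵ × 7.3 × (3860)² = 1.118 × 10⁻⁵ × 7.3 × 14,899,600 ≈ 1,216 × g
ΔRCF = 2,565.3 − 1,216 = 1,349.3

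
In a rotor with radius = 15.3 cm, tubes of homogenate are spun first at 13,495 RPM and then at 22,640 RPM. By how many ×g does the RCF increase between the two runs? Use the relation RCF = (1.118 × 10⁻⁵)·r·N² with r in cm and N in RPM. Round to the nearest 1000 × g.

RCF₁ = 1.118 × 10⁻⁵ × 15.3 × (13495)² = 1.118 × 10⁻⁵ × 15.3 × 182,115,025 ≈ 31,151.5 × g
RCF₂ = 1.118 × 10⁻⁵ × 15.3 × (22640)² = 1.118 × 10⁻⁵ × 15.3 × 512,569,600 ≈ 87,677.1 × g
Increase = 87,677.1 − 31,151.5 = 56,525.6

57000 ×g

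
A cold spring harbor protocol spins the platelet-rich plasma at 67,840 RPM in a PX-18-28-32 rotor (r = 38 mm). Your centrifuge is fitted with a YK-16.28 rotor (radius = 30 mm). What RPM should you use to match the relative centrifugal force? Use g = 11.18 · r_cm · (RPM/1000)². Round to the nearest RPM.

76351 RPM

Original rotor: r = 38 mm = 3.8 cm
RCF = 11.18 × r × (N/1000)²
RCF_original = 11.18 × 3.8 × (67.84)² = 11.18 × 3.8 × 4,602.2656 ≈ 195,522.7 × g
Your rotor: r = 30 mm = 3.0 cm
195,522.7 = 11.18 × 3 × (N/1000)²
(N/1000)² = 195,522.7 / 33.54 = 5829.538
N = 1000 × √5829.538 ≈ 76,351.4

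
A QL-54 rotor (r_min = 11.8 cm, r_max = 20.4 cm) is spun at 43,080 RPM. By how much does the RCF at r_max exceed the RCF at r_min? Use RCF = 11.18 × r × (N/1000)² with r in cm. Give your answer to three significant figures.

RCF_max = 11.18 × 20.4 × (43.08)² = 11.18 × 20.4 × 1,855.8864 ≈ 423,275.7 × g
RCF_min = 11.18 × 11.8 × (43.08)² = 11.18 × 11.8 × 1,855.8864 ≈ 244,836 × g
ΔRCF = 423,275.7 − 244,836 = 178,439.7

178000 ×g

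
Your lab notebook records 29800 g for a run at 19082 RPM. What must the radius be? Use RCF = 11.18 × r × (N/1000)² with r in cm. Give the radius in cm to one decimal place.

r ≈ 7.3 cm

RCF = 11.18 × r × (N/1000)²
29800 = 11.18 × r × (19.082)²
r = 29800 / (11.18 × 364.122724) = 29800 / 4070.892 ≈ 7.320 cm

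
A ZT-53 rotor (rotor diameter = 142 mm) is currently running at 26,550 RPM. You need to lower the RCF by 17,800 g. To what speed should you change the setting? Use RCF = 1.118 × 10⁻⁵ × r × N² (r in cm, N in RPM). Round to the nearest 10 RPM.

r = 142 mm / 2 = 71 mm = 7.1 cm
Current RCF = 1.118 × 10⁻⁵ × 7.1 × (26550)² = 1.118 × 10⁻⁵ × 7.1 × 704,902,500 ≈ 55,953.8 × g
Target RCF = 55,953.8 − 17,800 = 38,153.8 × g
N² = 38,153.8 / (7.9378 × 10⁻⁵) = 480,659,629
N ≈ √480,659,629 ≈ 21,924.0

21920 RPM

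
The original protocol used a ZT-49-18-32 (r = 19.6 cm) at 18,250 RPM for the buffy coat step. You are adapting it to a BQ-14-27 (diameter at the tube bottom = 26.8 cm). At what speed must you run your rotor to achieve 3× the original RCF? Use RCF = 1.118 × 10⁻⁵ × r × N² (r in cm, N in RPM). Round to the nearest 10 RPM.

38230 RPM

RCF_original = 1.118 × 10⁻⁵ × 19.6 × (18250)² = 1.118 × 10⁻⁵ × 19.6 × 333,062,500 ≈ 72,983.3 × g
Target RCF = 3 × 72,983.3 ≈ 218,949.9 × g
Your rotor: r = 26.8 / 2 = 13.4 cm
218,949.9 = 1.118 × 10⁻⁵ × 13.4 × N²
N² = 218,949.9 / (14.9812 × 10⁻⁵) = 1,461,497,744
N ≈ √1,461,497,744 ≈ 38,229.5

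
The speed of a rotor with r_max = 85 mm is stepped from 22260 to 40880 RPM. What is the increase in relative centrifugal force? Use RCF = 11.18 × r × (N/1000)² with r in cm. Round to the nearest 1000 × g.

≈ 112000 g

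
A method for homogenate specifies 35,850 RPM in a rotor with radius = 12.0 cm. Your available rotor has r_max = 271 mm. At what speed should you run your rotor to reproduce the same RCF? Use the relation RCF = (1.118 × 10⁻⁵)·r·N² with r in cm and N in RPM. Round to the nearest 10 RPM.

23860 RPM

RCF_original = 1.118 × 10⁻⁵ × 12 × (35850)² = 1.118 × 10⁻⁵ × 12 × 1,285,222,500 ≈ 172,425.5 × g
Your rotor: r = 271 mm = 27.1 cm
172,425.5 = 1.118 × 10⁻⁵ × 27.1 × N²
N² = 172,425.5 / (30.2978 × 10⁻⁵) = 569,102,377
N ≈ √569,102,377 ≈ 23,855.9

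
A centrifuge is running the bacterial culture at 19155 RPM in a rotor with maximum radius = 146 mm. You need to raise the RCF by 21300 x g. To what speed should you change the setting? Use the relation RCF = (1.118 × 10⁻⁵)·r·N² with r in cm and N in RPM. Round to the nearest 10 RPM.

N₂ ≈ 22300 RPM

r = 146 mm = 14.6 cm
Current RCF = 1.118 × 10⁻⁵ × 14.6 × (19155)² = 1.118 × 10⁻⁵ × 14.6 × 366,914,025 ≈ 59,890.6 × g
Target RCF = 59,890.6 + 21,300 = 81,190.6 × g
N² = 81,190.6 / (16.3228 × 10⁻⁵) = 497,406,082
N ≈ √497,406,082 ≈ 22,302.6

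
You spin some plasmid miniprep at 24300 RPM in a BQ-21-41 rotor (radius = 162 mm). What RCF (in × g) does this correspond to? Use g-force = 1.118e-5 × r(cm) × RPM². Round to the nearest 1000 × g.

≈ 107000 × g

r = 162 mm = 16.2 cm
RCF = 1.118 × 10⁻⁵ × 16.2 × (24300)² = 1.118 × 10⁻⁵ × 16.2 × 590,490,000 ≈ 106,947.2 × g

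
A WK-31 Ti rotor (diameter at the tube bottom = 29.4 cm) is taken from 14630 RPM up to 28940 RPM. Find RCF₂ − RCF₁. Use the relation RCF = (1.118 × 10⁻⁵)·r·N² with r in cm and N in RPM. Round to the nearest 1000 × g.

r = 29.4 / 2 = 14.7 cm
RCF₁ = 1.118 × 10⁻⁵ × 14.7 × (14630)² = 1.118 × 10⁻⁵ × 14.7 × 214,036,900 ≈ 35,176.1 × g
RCF₂ = 1.118 × 10⁻⁵ × 14.7 × (28940)² = 1.118 × 10⁻⁵ × 14.7 × 837,523,600 ≈ 137,643.7 × g
Increase = 137,643.7 − 35,176.1 = 102,467.6

≈ 102000 x g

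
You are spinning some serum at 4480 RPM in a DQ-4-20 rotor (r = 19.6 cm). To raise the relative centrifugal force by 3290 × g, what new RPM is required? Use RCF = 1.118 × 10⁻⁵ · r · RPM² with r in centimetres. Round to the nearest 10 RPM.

N₂ ≈ 5920 RPM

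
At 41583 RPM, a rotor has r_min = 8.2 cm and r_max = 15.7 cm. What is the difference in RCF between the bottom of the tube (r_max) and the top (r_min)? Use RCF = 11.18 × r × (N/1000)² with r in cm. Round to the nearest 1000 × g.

≈ 145000 g

RCF_max = 11.18 × 15.7 × (41.583)² = 11.18 × 15.7 × 1,729.145889 ≈ 303,510.1 × g
RCF_min = 11.18 × 8.2 × (41.583)² = 11.18 × 8.2 × 1,729.145889 ≈ 158,521.2 × g
ΔRCF = 303,510.1 − 158,521.2 = 144,988.9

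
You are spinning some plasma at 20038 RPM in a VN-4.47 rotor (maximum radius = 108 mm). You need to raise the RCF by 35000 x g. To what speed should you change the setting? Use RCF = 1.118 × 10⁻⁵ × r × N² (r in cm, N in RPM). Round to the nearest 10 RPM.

N₂ ≈ 26290 RPM

r = 108 mm = 10.8 cm
Current RCF = 1.118 × 10⁻⁵ × 10.8 × (20038)² = 1.118 × 10⁻⁵ × 10.8 × 401,521,444 ≈ 48,481.3 × g
Target RCF = 48,481.3 + 35,000 = 83,481.3 × g
N² = 83,481.3 / (12.0744 × 10⁻⁵) = 691,390,877
N ≈ √691,390,877 ≈ 26,294.3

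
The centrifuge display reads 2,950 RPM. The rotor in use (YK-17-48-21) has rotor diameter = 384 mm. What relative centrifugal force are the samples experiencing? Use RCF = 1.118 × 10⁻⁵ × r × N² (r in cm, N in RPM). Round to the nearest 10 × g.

1870 g

r = 384 mm / 2 = 192 mm = 19.2 cm
RCF = 1.118 × 10⁻⁵ × 19.2 × (2950)² = 1.118 × 10⁻⁵ × 19.2 × 8,702,500 ≈ 1,868 × g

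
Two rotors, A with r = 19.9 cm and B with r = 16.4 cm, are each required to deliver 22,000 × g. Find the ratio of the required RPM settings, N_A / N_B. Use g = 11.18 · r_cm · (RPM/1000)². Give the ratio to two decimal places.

0.91

At fixed RCF, N ∝ 1/√r, so N_A/N_B = √(r_B/r_A) = √(16.4/19.9) = √0.824121 = 0.9078.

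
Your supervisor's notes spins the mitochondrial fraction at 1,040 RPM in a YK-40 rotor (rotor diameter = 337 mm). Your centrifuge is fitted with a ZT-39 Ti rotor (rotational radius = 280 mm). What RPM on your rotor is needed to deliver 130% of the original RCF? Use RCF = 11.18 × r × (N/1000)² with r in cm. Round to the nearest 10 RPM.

Original rotor: r = 337 mm / 2 = 168.5 mm = 16.85 cm
RCF_original = 11.18 × 16.85 × (1.04)² = 11.18 × 16.85 × 1.0816 ≈ 203.8 × g
Target RCF = 1.3 × 203.8 ≈ 264.9 × g
Your rotor: r = 280 mm = 28.0 cm
264.9 = 11.18 × 28 × (N/1000)²
(N/1000)² = 264.9 / 313.04 = 0.8462177
N = 1000 × √0.8462177 ≈ 919.9

≈ 920 RPM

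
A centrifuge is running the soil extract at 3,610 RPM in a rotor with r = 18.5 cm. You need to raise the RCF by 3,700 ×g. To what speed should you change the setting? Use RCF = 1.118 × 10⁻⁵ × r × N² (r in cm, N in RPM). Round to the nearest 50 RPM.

≈ 5550 RPM

Current RCF = 1.118 × 10⁻⁵ × 18.5 × (3610)² = 1.118 × 10⁻⁵ × 18.5 × 13,032,100 ≈ 2,695.4 × g
Target RCF = 2,695.4 + 3,700 = 6,395.4 × g
N² = 6,395.4 / (20.683 × 10⁻⁵) = 30,921,046
N ≈ √30,921,046 ≈ 5,560.7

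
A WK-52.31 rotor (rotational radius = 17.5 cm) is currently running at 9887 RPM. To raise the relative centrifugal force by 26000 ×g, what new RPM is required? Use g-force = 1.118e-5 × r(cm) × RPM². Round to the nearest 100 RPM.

Current RCF = 1.118 × 10⁻⁵ × 17.5 × (9887)² = 1.118 × 10⁻⁵ × 17.5 × 97,752,769 ≈ 19,125.3 × g
Target RCF = 19,125.3 + 26,000 = 45,125.3 × g
N² = 45,125.3 / (19.565 × 10⁻⁵) = 230,642,985
N ≈ √230,642,985 ≈ 15,186.9

N₂ ≈ 15200 RPM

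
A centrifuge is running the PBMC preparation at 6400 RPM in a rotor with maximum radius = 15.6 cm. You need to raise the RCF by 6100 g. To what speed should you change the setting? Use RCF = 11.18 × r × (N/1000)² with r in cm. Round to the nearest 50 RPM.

N₂ ≈ 8700 RPM

Current RCF = 11.18 × 15.6 × (6.4)² = 11.18 × 15.6 × 40.96 ≈ 7,143.8 × g
Target RCF = 7,143.8 + 6,100 = 13,243.8 × g
(N/1000)² = 13,243.8 / 174.408 = 75.93574
N = 1000 × √75.93574 ≈ 8,714.1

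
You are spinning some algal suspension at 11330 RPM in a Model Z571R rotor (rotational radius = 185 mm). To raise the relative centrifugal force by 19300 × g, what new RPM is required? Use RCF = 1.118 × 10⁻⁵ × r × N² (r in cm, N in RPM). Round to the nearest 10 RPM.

r = 185 mm = 18.5 cm
Current RCF = 1.118 × 10⁻⁵ × 18.5 × (11330)² = 1.118 × 10⁻⁵ × 18.5 × 128,368,900 ≈ 26,550.5 × g
Target RCF = 26,550.5 + 19,300 = 45,850.5 × g
N² = 45,850.5 / (20.683 × 10⁻⁵) = 221,682,058
N ≈ √221,682,058 ≈ 14,889.0

≈ 14890 RPM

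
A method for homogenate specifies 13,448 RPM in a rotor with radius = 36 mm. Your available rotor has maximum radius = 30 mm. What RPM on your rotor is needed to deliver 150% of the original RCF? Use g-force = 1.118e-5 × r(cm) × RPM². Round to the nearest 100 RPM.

18000 RPM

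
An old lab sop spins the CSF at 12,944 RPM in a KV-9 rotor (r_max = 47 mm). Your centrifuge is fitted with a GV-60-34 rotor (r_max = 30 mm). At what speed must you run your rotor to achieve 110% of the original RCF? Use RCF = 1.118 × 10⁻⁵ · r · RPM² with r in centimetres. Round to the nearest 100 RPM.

17000 RPM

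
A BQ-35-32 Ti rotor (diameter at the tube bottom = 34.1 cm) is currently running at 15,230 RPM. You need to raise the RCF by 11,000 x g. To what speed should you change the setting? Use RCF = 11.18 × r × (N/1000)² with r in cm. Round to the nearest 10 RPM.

17020 RPM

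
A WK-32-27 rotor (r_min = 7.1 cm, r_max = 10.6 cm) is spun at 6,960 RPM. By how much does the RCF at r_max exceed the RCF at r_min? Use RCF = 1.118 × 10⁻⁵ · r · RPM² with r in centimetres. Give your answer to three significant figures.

≈ 1900 x g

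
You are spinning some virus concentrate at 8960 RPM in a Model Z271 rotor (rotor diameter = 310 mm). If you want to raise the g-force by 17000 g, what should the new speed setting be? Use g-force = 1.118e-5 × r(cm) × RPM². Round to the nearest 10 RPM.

13360 RPM

r = 310 mm / 2 = 155 mm = 15.5 cm
Current RCF = 1.118 × 10⁻⁵ × 15.5 × (8960)² = 1.118 × 10⁻⁵ × 15.5 × 80,281,600 ≈ 13,912 × g
Target RCF = 13,912 + 17,000 = 30,912 × g
N² = 30,912 / (17.329 × 10⁻⁵) = 178,383,057
N ≈ √178,383,057 ≈ 13,356.0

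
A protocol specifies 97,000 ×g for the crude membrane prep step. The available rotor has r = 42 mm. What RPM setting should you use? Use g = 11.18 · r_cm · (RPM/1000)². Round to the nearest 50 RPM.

≈ 45450 RPM

r = 42 mm = 4.2 cm
97,000 = 11.18 × 4.2 × (N/1000)²
(N/1000)² = 97,000 / 46.956 = 2065.764
N = 1000 × √2065.764 ≈ 45,450.7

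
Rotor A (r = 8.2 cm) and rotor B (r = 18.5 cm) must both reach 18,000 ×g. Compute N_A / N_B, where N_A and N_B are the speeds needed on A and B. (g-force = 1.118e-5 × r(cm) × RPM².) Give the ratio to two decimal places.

1.50

At fixed RCF, N ∝ 1/√r, so N_A/N_B = √(r_B/r_A) = √(18.5/8.2) = √2.256098 = 1.5020.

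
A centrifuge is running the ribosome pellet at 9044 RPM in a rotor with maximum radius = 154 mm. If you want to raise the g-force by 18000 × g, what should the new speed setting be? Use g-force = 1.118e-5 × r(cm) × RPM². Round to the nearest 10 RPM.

r = 154 mm = 15.4 cm
Current RCF = 1.118 × 10⁻⁵ × 15.4 × (9044)² = 1.118 × 10⁻⁵ × 15.4 × 81,793,936 ≈ 14,082.6 × g
Target RCF = 14,082.6 + 18,000 = 32,082.6 × g
N² = 32,082.6 / (17.2172 × 10⁻⁵) = 186,340,404
N ≈ √186,340,404 ≈ 13,650.7

N₂ ≈ 13650 RPM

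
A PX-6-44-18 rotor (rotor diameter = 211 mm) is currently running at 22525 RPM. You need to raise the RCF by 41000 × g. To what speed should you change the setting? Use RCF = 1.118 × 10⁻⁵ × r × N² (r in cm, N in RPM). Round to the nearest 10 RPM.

N₂ ≈ 29240 RPM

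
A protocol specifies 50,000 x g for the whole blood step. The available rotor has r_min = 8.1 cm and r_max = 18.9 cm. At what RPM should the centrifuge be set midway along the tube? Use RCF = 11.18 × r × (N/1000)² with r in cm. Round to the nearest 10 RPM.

r_avg = (8.1 + 18.9) / 2 = 13.5 cm
50,000 = 11.18 × 13.5 × (N/1000)²
(N/1000)² = 50,000 / 150.93 = 331.2794
N = 1000 × √331.2794 ≈ 18,201.1

18200 RPM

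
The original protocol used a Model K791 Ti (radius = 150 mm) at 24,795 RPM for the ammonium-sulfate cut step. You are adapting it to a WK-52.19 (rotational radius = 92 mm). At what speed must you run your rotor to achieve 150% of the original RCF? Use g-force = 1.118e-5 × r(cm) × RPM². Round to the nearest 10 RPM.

Original rotor: r = 150 mm = 15.0 cm
RCF_original = 1.118 × 10⁻⁵ × 15 × (24795)² = 1.118 × 10⁻⁵ × 15 × 614,792,025 ≈ 103,100.6 × g
Target RCF = 1.5 × 103,100.6 ≈ 154,650.9 × g
Your rotor: r = 92 mm = 9.2 cm
154,650.9 = 1.118 × 10⁻⁵ × 9.2 × N²
N² = 154,650.9 / (10.2856 × 10⁻⁵) = 1,503,567,123
N ≈ √1,503,567,123 ≈ 38,775.9

38780 RPM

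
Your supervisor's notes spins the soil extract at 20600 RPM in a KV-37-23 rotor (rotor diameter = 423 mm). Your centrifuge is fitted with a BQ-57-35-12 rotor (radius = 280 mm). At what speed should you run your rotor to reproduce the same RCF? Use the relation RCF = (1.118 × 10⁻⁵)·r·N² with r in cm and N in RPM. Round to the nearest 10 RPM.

Original rotor: r = 423 mm / 2 = 211.5 mm = 21.15 cm
RCF_original = 1.118 × 10⁻⁵ × 21.15 × (20600)² = 1.118 × 10⁻⁵ × 21.15 × 424,360,000 ≈ 100,342.9 × g
Your rotor: r = 280 mm = 28.0 cm
100,342.9 = 1.118 × 10⁻⁵ × 28 × N²
N² = 100,342.9 / (31.304 × 10⁻⁵) = 320,543,381
N ≈ √320,543,381 ≈ 17,903.7

≈ 17900 RPM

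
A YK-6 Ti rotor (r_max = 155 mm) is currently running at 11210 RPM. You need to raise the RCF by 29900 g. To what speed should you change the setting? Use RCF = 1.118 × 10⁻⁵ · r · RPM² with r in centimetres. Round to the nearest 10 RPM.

r = 155 mm = 15.5 cm
Current RCF = 1.118 × 10⁻⁵ × 15.5 × (11210)² = 1.118 × 10⁻⁵ × 15.5 × 125,664,100 ≈ 21,776.3 × g
Target RCF = 21,776.3 + 29,900 = 51,676.3 × g
N² = 51,676.3 / (17.329 × 10⁻⁵) = 298,207,052
N ≈ √298,207,052 ≈ 17,268.7

17270 RPM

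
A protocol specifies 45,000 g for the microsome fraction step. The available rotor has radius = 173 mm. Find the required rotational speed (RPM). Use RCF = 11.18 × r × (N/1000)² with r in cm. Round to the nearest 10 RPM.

r = 173 mm = 17.3 cm
RCF = 11.18 × r × (N/1000)²
45,000 = 11.18 × 17.3 × (N/1000)²
(N/1000)² = 45,000 / 193.414 = 232.6615
N = 1000 × √232.6615 ≈ 15,253.2

15250 RPM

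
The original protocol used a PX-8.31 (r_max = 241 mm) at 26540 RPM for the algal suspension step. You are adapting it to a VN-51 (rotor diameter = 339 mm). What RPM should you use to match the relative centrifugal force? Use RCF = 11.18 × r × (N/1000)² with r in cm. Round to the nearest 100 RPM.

Original rotor: r = 241 mm = 24.1 cm
RCF_original = 11.18 × 24.1 × (26.54)² = 11.18 × 24.1 × 704.3716 ≈ 189,784.5 × g
Your rotor: r = 339 mm / 2 = 169.5 mm = 16.95 cm
189,784.5 = 11.18 × 16.95 × (N/1000)²
(N/1000)² = 189,784.5 / 189.501 = 1001.496
N = 1000 × √1001.496 ≈ 31,646.4

≈ 31600 RPM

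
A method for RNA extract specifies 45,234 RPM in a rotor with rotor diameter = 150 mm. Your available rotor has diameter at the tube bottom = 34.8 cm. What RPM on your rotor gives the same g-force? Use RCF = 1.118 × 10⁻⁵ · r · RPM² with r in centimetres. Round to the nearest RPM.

29698 RPM

Original rotor: r = 150 mm / 2 = 75 mm = 7.5 cm
RCF = 1.118 × 10⁻⁵ × r × N²
RCF_original = 1.118 × 10⁻⁵ × 7.5 × (45234)² = 1.118 × 10⁻⁵ × 7.5 × 2,046,114,756 ≈ 171,566.7 × g
Your rotor: r = 34.8 / 2 = 17.4 cm
171,566.7 = 1.118 × 10⁻⁵ × 17.4 × N²
N² = 171,566.7 / (19.4532 × 10⁻⁵) = 881,945,901
N ≈ √881,945,901 ≈ 29,697.6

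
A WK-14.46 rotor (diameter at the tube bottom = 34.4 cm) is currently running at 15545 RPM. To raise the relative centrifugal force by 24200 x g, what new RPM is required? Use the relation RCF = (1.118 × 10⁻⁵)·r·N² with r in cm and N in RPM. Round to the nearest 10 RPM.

19170 RPM

r = 34.4 / 2 = 17.2 cm
Current RCF = 1.118 × 10⁻⁵ × 17.2 × (15545)² = 1.118 × 10⁻⁵ × 17.2 × 241,647,025 ≈ 46,467.8 × g
Target RCF = 46,467.8 + 24,200 = 70,667.8 × g
N² = 70,667.8 / (19.2296 × 10⁻⁵) = 367,494,904
N ≈ √367,494,904 ≈ 19,170.2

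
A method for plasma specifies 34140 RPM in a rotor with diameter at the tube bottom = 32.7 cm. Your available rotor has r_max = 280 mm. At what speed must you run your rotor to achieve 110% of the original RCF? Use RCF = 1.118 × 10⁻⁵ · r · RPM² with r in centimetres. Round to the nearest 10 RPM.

Original rotor: r = 32.7 / 2 = 16.35 cm
RCF = 1.118 × 10⁻⁵ × r × N²
RCF_original = 1.118 × 10⁻⁵ × 16.35 × (34140)² = 1.118 × 10⁻⁵ × 16.35 × 1,165,539,600 ≈ 213,052.5 × g
Target RCF = 1.1 × 213,052.5 ≈ 234,357.8 × g
Your rotor: r = 280 mm = 28.0 cm
234,357.8 = 1.118 × 10⁻⁵ × 28 × N²
N² = 234,357.8 / (31.304 × 10⁻⁵) = 748,651,291
N ≈ √748,651,291 ≈ 27,361.5

≈ 27360 RPM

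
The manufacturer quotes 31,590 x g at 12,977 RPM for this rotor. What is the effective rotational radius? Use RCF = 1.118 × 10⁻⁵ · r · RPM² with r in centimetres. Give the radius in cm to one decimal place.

16.8 cm

31590 = 1.118 × 10⁻⁵ × r × (12977)²
r = 31590 / (1.118 × 10⁻⁵ × 168,402,529) = 31590 / 1882.74 ≈ 16.779 cm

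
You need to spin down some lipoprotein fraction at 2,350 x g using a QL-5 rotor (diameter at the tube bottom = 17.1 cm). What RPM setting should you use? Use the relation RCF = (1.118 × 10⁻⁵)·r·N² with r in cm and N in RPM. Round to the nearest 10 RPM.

≈ 4960 RPM

r = 17.1 / 2 = 8.55 cm
2,350 = 1.118 × 10⁻⁵ × 8.55 × N²
N² = 2,350 / (9.5589 × 10⁻⁵) = 24,584,419
N ≈ √24,584,419 ≈ 4,958.3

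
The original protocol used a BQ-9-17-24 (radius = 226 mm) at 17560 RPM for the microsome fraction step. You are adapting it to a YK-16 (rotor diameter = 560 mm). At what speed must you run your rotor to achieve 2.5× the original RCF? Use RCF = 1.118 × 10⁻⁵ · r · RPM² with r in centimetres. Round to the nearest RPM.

≈ 24944 RPM

Original rotor: r = 226 mm = 22.6 cm
RCF_original = 1.118 × 10⁻⁵ × 22.6 × (17560)² = 1.118 × 10⁻⁵ × 22.6 × 308,353,600 ≈ 77,911.1 × g
Target RCF = 2.5 × 77,911.1 ≈ 194,777.8 × g
Your rotor: r = 560 mm / 2 = 280 mm = 28 cm
194,777.8 = 1.118 × 10⁻⁵ × 28 × N²
N² = 194,777.8 / (31.304 × 10⁻⁵) = 622,213,775
N ≈ √622,213,775 ≈ 24,944.2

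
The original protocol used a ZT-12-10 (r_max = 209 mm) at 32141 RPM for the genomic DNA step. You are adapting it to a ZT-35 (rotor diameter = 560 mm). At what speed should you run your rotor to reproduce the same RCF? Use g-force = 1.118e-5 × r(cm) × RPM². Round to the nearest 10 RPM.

≈ 27770 RPM

Original rotor: r = 209 mm = 20.9 cm
RCF = 1.118 × 10⁻⁵ × r × N²
RCF_original = 1.118 × 10⁻⁵ × 20.9 × (32141)² = 1.118 × 10⁻⁵ × 20.9 × 1,033,043,881 ≈ 241,383.1 × g
Your rotor: r = 560 mm / 2 = 280 mm = 28 cm
241,383.1 = 1.118 × 10⁻⁵ × 28 × N²
N² = 241,383.1 / (31.304 × 10⁻⁵) = 771,093,470
N ≈ √771,093,470 ≈ 27,768.6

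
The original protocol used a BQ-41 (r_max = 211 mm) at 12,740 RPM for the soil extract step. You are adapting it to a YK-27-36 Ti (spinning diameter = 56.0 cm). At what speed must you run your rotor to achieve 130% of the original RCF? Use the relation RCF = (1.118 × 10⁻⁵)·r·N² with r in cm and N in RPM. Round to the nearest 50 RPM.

12600 RPM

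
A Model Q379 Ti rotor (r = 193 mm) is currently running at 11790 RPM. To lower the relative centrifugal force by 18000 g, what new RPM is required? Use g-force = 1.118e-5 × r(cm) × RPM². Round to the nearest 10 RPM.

≈ 7460 RPM

r = 193 mm = 19.3 cm
Current RCF = 1.118 × 10⁻⁵ × 19.3 × (11790)² = 1.118 × 10⁻⁵ × 19.3 × 139,004,100 ≈ 29,993.5 × g
Target RCF = 29,993.5 − 18,000 = 11,993.5 × g
N² = 11,993.5 / (21.5774 × 10⁻⁵) = 55,583,620
N ≈ √55,583,620 ≈ 7,455.4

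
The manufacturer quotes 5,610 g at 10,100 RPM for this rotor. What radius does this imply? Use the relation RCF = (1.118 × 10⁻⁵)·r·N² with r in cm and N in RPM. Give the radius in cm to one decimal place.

≈ 4.9 cm

RCF = 1.118 × 10⁻⁵ × r × N²
5610 = 1.118 × 10⁻⁵ × r × (10100)²
r = 5610 / (1.118 × 10⁻⁵ × 102,010,000) = 5610 / 1140.472 ≈ 4.919 cm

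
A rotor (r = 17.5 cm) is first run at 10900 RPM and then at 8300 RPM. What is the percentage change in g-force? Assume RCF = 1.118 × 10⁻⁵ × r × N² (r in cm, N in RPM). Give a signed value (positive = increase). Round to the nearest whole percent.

RCF ∝ N², so the ratio is (8300/10900)² = (0.761468)² = 0.5798.
Change = 0.5798 − 1 = -0.4202 → -42.0%.

-42%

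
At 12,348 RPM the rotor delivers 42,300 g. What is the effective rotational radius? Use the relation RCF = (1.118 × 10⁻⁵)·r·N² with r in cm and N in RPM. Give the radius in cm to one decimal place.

r ≈ 24.8 cm

RCF = 1.118 × 10⁻⁵ × r × N²
42300 = 1.118 × 10⁻⁵ × r × (12348)²
r = 42300 / (1.118 × 10⁻⁵ × 152,473,104) = 42300 / 1704.649 ≈ 24.814 cm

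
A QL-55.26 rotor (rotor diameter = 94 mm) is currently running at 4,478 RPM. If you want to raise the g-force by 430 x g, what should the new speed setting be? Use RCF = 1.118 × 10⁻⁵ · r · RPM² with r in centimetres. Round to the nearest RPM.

r = 94 mm / 2 = 47 mm = 4.7 cm
Current RCF = 1.118 × 10⁻⁵ × 4.7 × (4478)² = 1.118 × 10⁻⁵ × 4.7 × 20,052,484 ≈ 1,053.7 × g
Target RCF = 1,053.7 + 430 = 1,483.7 × g
N² = 1,483.7 / (5.2546 × 10⁻⁵) = 28,236,212
N ≈ √28,236,212 ≈ 5,313.8

N₂ ≈ 5314 RPM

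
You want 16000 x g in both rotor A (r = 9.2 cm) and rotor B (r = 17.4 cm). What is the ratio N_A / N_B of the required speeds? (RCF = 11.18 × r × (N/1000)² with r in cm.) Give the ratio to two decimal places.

1.38

At fixed RCF, N ∝ 1/√r, so N_A/N_B = √(r_B/r_A) = √(17.4/9.2) = √1.891304 = 1.3752.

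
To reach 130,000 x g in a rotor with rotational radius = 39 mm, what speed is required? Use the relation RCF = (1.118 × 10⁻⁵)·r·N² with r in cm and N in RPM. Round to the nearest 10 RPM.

N ≈ 54600 RPM

r = 39 mm = 3.9 cm
RCF = 1.118 × 10⁻⁵ × r × N²
130,000 = 1.118 × 10⁻⁵ × 3.9 × N²
N² = 130,000 / (4.3602 × 10⁻⁵) = 2,981,514,609
N ≈ √2,981,514,609 ≈ 54,603.2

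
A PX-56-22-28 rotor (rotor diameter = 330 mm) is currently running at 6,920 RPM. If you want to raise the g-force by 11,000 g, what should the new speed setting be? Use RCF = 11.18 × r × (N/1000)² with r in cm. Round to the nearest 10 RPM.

10370 RPM

r = 330 mm / 2 = 165 mm = 16.5 cm
Current RCF = 11.18 × 16.5 × (6.92)² = 11.18 × 16.5 × 47.8864 ≈ 8,833.6 × g
Target RCF = 8,833.6 + 11,000 = 19,833.6 × g
(N/1000)² = 19,833.6 / 184.47 = 107.5167
N = 1000 × √107.5167 ≈ 10,369.0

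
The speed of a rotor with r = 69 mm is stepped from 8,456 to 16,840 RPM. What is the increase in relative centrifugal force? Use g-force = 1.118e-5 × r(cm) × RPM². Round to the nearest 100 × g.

≈ 16400 g

r = 69 mm = 6.9 cm
RCF₁ = 1.118 × 10⁻⁵ × 6.9 × (8456)² = 1.118 × 10⁻⁵ × 6.9 × 71,503,936 ≈ 5,516 × g
RCF₂ = 1.118 × 10⁻⁵ × 6.9 × (16840)² = 1.118 × 10⁻⁵ × 6.9 × 283,585,600 ≈ 21,876.4 × g
Increase = 21,876.4 − 5,516 = 16,360.4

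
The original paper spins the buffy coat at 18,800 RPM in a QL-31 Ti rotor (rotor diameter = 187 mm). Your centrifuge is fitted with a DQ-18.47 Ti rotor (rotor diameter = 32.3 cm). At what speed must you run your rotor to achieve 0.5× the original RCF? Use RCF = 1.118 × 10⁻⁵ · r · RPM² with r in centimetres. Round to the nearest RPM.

Original rotor: r = 187 mm / 2 = 93.5 mm = 9.35 cm
RCF = 1.118 × 10⁻⁵ × r × N²
RCF_original = 1.118 × 10⁻⁵ × 9.35 × (18800)² = 1.118 × 10⁻⁵ × 9.35 × 353,440,000 ≈ 36,946.1 × g
Target RCF = 0.5 × 36,946.1 ≈ 18,473 × g
Your rotor: r = 32.3 / 2 = 16.15 cm
18,473 = 1.118 × 10⁻⁵ × 16.15 × N²
N² = 18,473 / (18.0557 × 10⁻⁵) = 102,311,182
N ≈ √102,311,182 ≈ 10,114.9

≈ 10115 RPM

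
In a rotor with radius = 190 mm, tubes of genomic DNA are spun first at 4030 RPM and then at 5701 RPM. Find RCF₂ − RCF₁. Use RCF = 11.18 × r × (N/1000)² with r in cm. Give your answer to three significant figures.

≈ 3450 ×g

r = 190 mm = 19.0 cm
RCF₁ = 11.18 × 19 × (4.03)² = 11.18 × 19 × 16.2409 ≈ 3,449.9 × g
RCF₂ = 11.18 × 19 × (5.701)² = 11.18 × 19 × 32.501401 ≈ 6,903.9 × g
Increase = 6,903.9 − 3,449.9 = 3,454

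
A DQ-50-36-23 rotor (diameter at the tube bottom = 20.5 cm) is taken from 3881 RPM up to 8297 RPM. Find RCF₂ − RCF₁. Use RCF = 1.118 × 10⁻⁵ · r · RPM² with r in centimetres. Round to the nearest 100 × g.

r = 20.5 / 2 = 10.25 cm
RCF₁ = 1.118 × 10⁻⁵ × 10.25 × (3881)² = 1.118 × 10⁻⁵ × 10.25 × 15,062,161 ≈ 1,726 × g
RCF₂ = 1.118 × 10⁻⁵ × 10.25 × (8297)² = 1.118 × 10⁻⁵ × 10.25 × 68,840,209 ≈ 7,888.7 × g
Increase = 7,888.7 − 1,726 = 6,162.7

≈ 6200 g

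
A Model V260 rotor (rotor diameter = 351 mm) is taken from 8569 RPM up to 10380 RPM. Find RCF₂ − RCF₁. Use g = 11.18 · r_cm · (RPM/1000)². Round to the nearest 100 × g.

r = 351 mm / 2 = 175.5 mm = 17.55 cm
RCF₁ = 11.18 × 17.55 × (8.569)² = 11.18 × 17.55 × 73.427761 ≈ 14,407.2 × g
RCF₂ = 11.18 × 17.55 × (10.38)² = 11.18 × 17.55 × 107.7444 ≈ 21,140.4 × g
Increase = 21,140.4 − 14,407.2 = 6,733.2

≈ 6700 g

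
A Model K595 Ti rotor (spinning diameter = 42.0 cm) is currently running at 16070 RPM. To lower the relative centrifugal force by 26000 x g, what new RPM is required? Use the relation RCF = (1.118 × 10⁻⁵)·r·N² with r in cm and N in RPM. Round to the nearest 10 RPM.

r = 42.0 / 2 = 21 cm
Current RCF = 1.118 × 10⁻⁵ × 21 × (16070)² = 1.118 × 10⁻⁵ × 21 × 258,244,900 ≈ 60,630.7 × g
Target RCF = 60,630.7 − 26,000 = 34,630.7 × g
N² = 34,630.7 / (23.478 × 10⁻⁵) = 147,502,769
N ≈ √147,502,769 ≈ 12,145.1

12150 RPM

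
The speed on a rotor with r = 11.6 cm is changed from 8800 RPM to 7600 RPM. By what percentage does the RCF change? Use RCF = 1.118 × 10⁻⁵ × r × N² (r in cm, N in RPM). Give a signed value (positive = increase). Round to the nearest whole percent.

-25%

RCF ∝ N², so the ratio is (7600/8800)² = (0.863636)² = 0.7459.
Change = 0.7459 − 1 = -0.2541 → -25.4%.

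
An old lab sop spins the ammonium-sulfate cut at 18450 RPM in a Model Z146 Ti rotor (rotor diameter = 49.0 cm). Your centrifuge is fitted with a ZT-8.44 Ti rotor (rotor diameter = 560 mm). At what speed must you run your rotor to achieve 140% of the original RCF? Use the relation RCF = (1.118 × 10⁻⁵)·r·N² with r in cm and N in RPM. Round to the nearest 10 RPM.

20420 RPM

Original rotor: r = 49.0 / 2 = 24.5 cm
RCF_original = 1.118 × 10⁻⁵ × 24.5 × (18450)² = 1.118 × 10⁻⁵ × 24.5 × 340,402,500 ≈ 93,239.6 × g
Target RCF = 1.4 × 93,239.6 ≈ 130,535.4 × g
Your rotor: r = 560 mm / 2 = 280 mm = 28 cm
130,535.4 = 1.118 × 10⁻⁵ × 28 × N²
N² = 130,535.4 / (31.304 × 10⁻⁵) = 416,992,717
N ≈ √416,992,717 ≈ 20,420.4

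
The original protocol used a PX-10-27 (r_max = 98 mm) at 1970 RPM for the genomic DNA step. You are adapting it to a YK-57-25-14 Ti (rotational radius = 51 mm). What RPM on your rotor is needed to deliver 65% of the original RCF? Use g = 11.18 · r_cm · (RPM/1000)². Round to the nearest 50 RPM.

2200 RPM

Original rotor: r = 98 mm = 9.8 cm
RCF_original = 11.18 × 9.8 × (1.97)² = 11.18 × 9.8 × 3.8809 ≈ 425.2 × g
Target RCF = 0.65 × 425.2 ≈ 276.4 × g
Your rotor: r = 51 mm = 5.1 cm
276.4 = 11.18 × 5.1 × (N/1000)²
(N/1000)² = 276.4 / 57.018 = 4.847592
N = 1000 × √4.847592 ≈ 2,201.7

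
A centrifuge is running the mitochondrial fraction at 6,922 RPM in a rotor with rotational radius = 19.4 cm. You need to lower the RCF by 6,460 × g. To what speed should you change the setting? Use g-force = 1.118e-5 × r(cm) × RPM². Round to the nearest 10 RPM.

N₂ ≈ 4260 RPM

Current RCF = 1.118 × 10⁻⁵ × 19.4 × (6922)² = 1.118 × 10⁻⁵ × 19.4 × 47,914,084 ≈ 10,392.2 × g
Target RCF = 10,392.2 − 6,460 = 3,932.2 × g
N² = 3,932.2 / (21.6892 × 10⁻⁵) = 18,129,760
N ≈ √18,129,760 ≈ 4,257.9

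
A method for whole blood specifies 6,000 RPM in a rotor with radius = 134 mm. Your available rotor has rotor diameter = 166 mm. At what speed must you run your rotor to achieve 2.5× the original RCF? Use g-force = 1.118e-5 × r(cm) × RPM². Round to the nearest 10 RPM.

12050 RPM

Original rotor: r = 134 mm = 13.4 cm
RCF = 1.118 × 10⁻⁵ × r × N²
RCF_original = 1.118 × 10⁻⁵ × 13.4 × (6000)² = 1.118 × 10⁻⁵ × 13.4 × 36,000,000 ≈ 5,393.2 × g
Target RCF = 2.5 × 5,393.2 ≈ 13,483 × g
Your rotor: r = 166 mm / 2 = 83 mm = 8.3 cm
13,483 = 1.118 × 10⁻⁵ × 8.3 × N²
N² = 13,483 / (9.2794 × 10⁻⁵) = 145,300,343
N ≈ √145,300,343 ≈ 12,054.1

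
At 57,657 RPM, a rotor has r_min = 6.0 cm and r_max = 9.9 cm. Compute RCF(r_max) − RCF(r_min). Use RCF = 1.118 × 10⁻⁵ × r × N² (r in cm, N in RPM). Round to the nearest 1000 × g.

RCF_max = 1.118 × 10⁻⁵ × 9.9 × (57657)² = 1.118 × 10⁻⁵ × 9.9 × 3,324,329,649 ≈ 367,943.5 × g
RCF_min = 1.118 × 10⁻⁵ × 6 × (57657)² = 1.118 × 10⁻⁵ × 6 × 3,324,329,649 ≈ 222,996 × g
ΔRCF = 367,943.5 − 222,996 = 144,947.5

145000 ×g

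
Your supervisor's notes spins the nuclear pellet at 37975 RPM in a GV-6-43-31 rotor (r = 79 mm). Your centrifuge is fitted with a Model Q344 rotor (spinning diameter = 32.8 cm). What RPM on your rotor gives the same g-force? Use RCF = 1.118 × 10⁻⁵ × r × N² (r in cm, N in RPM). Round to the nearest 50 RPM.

26350 RPM

Original rotor: r = 79 mm = 7.9 cm
RCF_original = 1.118 × 10⁻⁵ × 7.9 × (37975)² = 1.118 × 10⁻⁵ × 7.9 × 1,442,100,625 ≈ 127,369.2 × g
Your rotor: r = 32.8 / 2 = 16.4 cm
127,369.2 = 1.118 × 10⁻⁵ × 16.4 × N²
N² = 127,369.2 / (18.3352 × 10⁻⁵) = 694,670,361
N ≈ √694,670,361 ≈ 26,356.6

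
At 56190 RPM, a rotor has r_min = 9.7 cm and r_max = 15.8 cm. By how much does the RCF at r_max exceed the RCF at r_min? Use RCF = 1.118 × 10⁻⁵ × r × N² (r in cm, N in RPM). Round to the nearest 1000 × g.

RCF_max = 1.118 × 10⁻⁵ × 15.8 × (56190)² = 1.118 × 10⁻⁵ × 15.8 × 3,157,316,100 ≈ 557,720.9 × g
RCF_min = 1.118 × 10⁻⁵ × 9.7 × (56190)² = 1.118 × 10⁻⁵ × 9.7 × 3,157,316,100 ≈ 342,398.3 × g
ΔRCF = 557,720.9 − 342,398.3 = 215,322.6

≈ 215000 x g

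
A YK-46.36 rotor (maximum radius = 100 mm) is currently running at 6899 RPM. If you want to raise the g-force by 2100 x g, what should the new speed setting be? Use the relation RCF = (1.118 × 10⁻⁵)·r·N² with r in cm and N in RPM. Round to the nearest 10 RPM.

N₂ ≈ 8150 RPM

r = 100 mm = 10.0 cm
Current RCF = 1.118 × 10⁻⁵ × 10 × (6899)² = 1.118 × 10⁻⁵ × 10 × 47,596,201 ≈ 5,321.3 × g
Target RCF = 5,321.3 + 2,100 = 7,421.3 × g
N² = 7,421.3 / (11.18 × 10⁻⁵) = 66,380,143
N ≈ √66,380,143 ≈ 8,147.4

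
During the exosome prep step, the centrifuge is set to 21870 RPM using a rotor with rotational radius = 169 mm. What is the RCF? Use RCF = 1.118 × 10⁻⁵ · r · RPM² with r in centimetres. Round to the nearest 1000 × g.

RCF ≈ 90000 × g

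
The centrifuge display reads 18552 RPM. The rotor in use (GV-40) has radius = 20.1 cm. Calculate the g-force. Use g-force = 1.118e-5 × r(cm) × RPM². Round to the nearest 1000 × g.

RCF ≈ 77000 × g

RCF = 1.118 × 10⁻⁵ × 20.1 × (18552)² = 1.118 × 10⁻⁵ × 20.1 × 344,176,704 ≈ 77,342.7 × g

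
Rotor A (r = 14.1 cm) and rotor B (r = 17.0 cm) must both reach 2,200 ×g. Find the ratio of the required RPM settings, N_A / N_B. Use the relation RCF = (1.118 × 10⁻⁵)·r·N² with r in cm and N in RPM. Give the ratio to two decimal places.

At fixed RCF, N ∝ 1/√r, so N_A/N_B = √(r_B/r_A) = √(17.0/14.1) = √1.205674 = 1.0980.

1.10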